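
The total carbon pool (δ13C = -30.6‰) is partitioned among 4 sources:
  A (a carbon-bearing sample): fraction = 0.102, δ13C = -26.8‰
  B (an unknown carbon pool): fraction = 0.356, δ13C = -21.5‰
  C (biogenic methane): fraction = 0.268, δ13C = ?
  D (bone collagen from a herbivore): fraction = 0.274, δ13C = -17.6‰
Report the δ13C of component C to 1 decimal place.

Isotope mass balance: δ_bulk = Σ fᵢ·δᵢ.
-30.6 = 0.102×(-26.8) + 0.356×(-21.5) + 0.268×δ_C + 0.274×(-17.6)
0.268·δ_C = -30.6 − (-15.210) = -15.390
δ_C = -15.390 / 0.268 = -57.43‰

-57.4‰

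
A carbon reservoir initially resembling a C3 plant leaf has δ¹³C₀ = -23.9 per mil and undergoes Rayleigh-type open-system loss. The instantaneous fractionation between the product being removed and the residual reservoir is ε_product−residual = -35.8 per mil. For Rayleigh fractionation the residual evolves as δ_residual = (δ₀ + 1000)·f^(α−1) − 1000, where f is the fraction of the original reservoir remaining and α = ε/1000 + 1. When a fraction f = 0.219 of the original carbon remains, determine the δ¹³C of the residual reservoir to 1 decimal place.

30.6 per mil

Rayleigh residual: δ_res = (δ₀ + 1000)·f^(α−1) − 1000
α = ε/1000 + 1 = 0.96420, so α − 1 = -0.03580
f^(α−1) = 0.219^(-0.03580) = 1.055874
δ_res = (-23.9 + 1000) × 1.055874 − 1000 = 1030.639 − 1000 = 30.64 per mil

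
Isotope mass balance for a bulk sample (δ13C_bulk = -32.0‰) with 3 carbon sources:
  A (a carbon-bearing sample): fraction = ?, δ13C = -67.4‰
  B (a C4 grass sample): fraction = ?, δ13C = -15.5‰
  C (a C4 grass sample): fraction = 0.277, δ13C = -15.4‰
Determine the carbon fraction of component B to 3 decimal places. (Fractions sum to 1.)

Let f_B and f_A be the unknown fractions; fractions sum to 1 so f_B + f_A = 0.723.
Mass balance: Σ fᵢ·δᵢ = δ_bulk ⇒ f_B·(-15.5) + f_A·(-67.4) = -32.0 − (-4.266) = -27.734
Substitute f_A = 0.723 − f_B:
f_B·(-15.5 − -67.4) = -27.734 − 0.723×(-67.4) = 20.996
f_B = 20.996 / 51.9 = 0.4045

0.405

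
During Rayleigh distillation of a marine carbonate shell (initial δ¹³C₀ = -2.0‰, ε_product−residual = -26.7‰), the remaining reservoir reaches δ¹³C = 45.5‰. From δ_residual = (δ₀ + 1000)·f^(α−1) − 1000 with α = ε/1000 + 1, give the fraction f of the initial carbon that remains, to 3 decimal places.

α − 1 = ε/1000 = -0.0267
(δ_res + 1000)/(δ₀ + 1000) = (45.5 + 1000)/(-2.0 + 1000) = 1045.5/998.0 = 1.047595
f = 1.047595^(1/-0.0267) = exp(ln(1.047595)/-0.0267) = exp(0.04650/-0.0267)
f = exp(-1.7415) = 0.1753

0.175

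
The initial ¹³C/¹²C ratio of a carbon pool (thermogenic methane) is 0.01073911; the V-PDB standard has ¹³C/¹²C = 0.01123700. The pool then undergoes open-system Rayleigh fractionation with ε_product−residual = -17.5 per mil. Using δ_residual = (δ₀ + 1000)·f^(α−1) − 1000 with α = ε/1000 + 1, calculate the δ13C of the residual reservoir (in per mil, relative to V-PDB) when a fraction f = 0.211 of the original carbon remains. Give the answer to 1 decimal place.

-17.9 per mil

δ₀ = (0.01073911/0.01123700 − 1)×1000 = (0.955692 − 1)×1000 = -44.308 per mil
α − 1 = ε/1000 = -0.0175
f^(α−1) = 0.211^(-0.0175) = 1.027602
δ_res = (-44.308 + 1000) × 1.027602 − 1000 = 982.071 − 1000 = -17.93 per mil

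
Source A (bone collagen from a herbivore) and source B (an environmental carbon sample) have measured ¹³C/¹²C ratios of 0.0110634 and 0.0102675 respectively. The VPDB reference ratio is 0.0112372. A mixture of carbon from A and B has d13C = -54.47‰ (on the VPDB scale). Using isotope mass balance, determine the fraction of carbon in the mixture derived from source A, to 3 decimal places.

δ_A = (0.0110634/0.0112372 − 1)×1000 = (0.984534 − 1)×1000 = -15.466‰
δ_B = (0.0102675/0.0112372 − 1)×1000 = (0.913706 − 1)×1000 = -86.294‰
f_A = (δ_mix − δ_B)/(δ_A − δ_B) = (-54.47 − (-86.294))/(-15.466 − (-86.294))
f_A = 31.824 / 70.827 = 0.4493

0.449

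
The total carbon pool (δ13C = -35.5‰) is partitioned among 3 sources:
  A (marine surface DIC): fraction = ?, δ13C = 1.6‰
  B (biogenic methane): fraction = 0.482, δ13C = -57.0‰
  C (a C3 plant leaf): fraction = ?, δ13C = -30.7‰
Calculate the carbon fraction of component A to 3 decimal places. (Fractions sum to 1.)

0.244

Let f_A and f_C be the unknown fractions; fractions sum to 1 so f_A + f_C = 0.518.
Mass balance: Σ fᵢ·δᵢ = δ_bulk ⇒ f_A·(1.6) + f_C·(-30.7) = -35.5 − (-27.474) = -8.026
Substitute f_C = 0.518 − f_A:
f_A·(1.6 − -30.7) = -8.026 − 0.518×(-30.7) = 7.877
f_A = 7.877 / 32.3 = 0.2439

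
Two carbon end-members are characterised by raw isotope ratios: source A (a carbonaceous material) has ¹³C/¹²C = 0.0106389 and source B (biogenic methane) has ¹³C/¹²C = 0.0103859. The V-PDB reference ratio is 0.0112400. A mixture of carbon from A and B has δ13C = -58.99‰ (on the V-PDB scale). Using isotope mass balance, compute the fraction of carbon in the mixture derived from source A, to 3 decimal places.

δ_A = (0.0106389/0.0112400 − 1)×1000 = (0.946521 − 1)×1000 = -53.479‰
δ_B = (0.0103859/0.0112400 − 1)×1000 = (0.924012 − 1)×1000 = -75.988‰
f_A = (δ_mix − δ_B)/(δ_A − δ_B) = (-58.99 − (-75.988))/(-53.479 − (-75.988))
f_A = 16.998 / 22.509 = 0.7551

0.755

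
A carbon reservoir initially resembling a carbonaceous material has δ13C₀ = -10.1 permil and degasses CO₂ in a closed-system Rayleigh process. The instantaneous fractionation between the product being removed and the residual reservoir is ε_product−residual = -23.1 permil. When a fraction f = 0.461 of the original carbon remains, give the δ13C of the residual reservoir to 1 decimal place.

Rayleigh residual: δ_res = (δ₀ + 1000)·f^(α−1) − 1000
α = ε/1000 + 1 = 0.97690, so α − 1 = -0.02310
f^(α−1) = 0.461^(-0.02310) = 1.018049
δ_res = (-10.1 + 1000) × 1.018049 − 1000 = 1007.766 − 1000 = 7.77 permil

7.8 permil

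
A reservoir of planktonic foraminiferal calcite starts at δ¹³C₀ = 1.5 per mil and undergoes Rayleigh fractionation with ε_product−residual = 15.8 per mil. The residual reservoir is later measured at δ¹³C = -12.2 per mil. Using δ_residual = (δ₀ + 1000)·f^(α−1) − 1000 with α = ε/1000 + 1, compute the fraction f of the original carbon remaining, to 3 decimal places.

0.418

α − 1 = ε/1000 = 0.0158
(δ_res + 1000)/(δ₀ + 1000) = (-12.2 + 1000)/(1.5 + 1000) = 987.8/1001.5 = 0.986321
f = 0.986321^(1/0.0158) = exp(ln(0.986321)/0.0158) = exp(-0.01377/0.0158)
f = exp(-0.8718) = 0.4182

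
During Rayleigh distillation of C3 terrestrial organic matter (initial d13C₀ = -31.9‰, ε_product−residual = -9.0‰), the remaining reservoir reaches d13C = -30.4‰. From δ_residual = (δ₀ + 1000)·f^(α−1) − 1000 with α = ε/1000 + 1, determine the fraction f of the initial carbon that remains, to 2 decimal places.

0.84

α − 1 = ε/1000 = -0.0090
(δ_res + 1000)/(δ₀ + 1000) = (-30.4 + 1000)/(-31.9 + 1000) = 969.6/968.1 = 1.001549
f = 1.001549^(1/-0.0090) = exp(ln(1.001549)/-0.0090) = exp(0.00155/-0.0090)
f = exp(-0.1720) = 0.8420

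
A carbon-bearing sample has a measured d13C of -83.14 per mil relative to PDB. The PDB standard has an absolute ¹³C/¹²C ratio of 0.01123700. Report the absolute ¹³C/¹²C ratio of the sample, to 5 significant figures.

0.010303

R_sample = R_standard × (d13C/1000 + 1)
R_sample = 0.01123700 × (-83.14/1000 + 1) = 0.01123700 × 0.916860
R_sample = 0.0103028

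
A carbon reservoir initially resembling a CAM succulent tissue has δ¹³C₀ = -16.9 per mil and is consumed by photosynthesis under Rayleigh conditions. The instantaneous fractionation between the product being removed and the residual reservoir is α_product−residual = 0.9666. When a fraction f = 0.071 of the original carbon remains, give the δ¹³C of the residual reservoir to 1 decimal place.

73.9 per mil

Rayleigh residual: δ_res = (δ₀ + 1000)·f^(α−1) − 1000
α − 1 = -0.03340
f^(α−1) = 0.071^(-0.03340) = 1.092365
δ_res = (-16.9 + 1000) × 1.092365 − 1000 = 1073.905 − 1000 = 73.90 per mil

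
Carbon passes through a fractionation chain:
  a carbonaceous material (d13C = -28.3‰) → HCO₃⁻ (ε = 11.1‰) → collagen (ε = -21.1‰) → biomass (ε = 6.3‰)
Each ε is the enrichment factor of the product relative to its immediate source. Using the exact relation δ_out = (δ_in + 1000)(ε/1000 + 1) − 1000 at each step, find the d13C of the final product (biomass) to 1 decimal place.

-32.2‰

step 1: δ = (-28.30 + 1000)·(11.1/1000 + 1) − 1000 = -17.51‰
step 2: δ = (-17.51 + 1000)·(-21.1/1000 + 1) − 1000 = -38.24‰
step 3: δ = (-38.24 + 1000)·(6.3/1000 + 1) − 1000 = -32.19‰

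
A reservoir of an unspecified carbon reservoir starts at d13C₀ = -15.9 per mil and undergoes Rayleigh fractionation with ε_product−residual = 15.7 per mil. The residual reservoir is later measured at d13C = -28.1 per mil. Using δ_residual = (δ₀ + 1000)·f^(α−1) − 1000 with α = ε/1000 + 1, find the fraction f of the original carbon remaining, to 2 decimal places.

0.45

α − 1 = ε/1000 = 0.0157
(δ_res + 1000)/(δ₀ + 1000) = (-28.1 + 1000)/(-15.9 + 1000) = 971.9/984.1 = 0.987603
f = 0.987603^(1/0.0157) = exp(ln(0.987603)/0.0157) = exp(-0.01247/0.0157)
f = exp(-0.7946) = 0.4518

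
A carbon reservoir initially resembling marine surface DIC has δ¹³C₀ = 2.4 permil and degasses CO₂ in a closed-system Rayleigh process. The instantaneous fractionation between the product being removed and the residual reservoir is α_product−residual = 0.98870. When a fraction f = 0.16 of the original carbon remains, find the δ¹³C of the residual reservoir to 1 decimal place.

23.4 permil

Rayleigh residual: δ_res = (δ₀ + 1000)·f^(α−1) − 1000
α − 1 = -0.01130
f^(α−1) = 0.16^(-0.01130) = 1.020924
δ_res = (2.4 + 1000) × 1.020924 − 1000 = 1023.374 − 1000 = 23.37 permil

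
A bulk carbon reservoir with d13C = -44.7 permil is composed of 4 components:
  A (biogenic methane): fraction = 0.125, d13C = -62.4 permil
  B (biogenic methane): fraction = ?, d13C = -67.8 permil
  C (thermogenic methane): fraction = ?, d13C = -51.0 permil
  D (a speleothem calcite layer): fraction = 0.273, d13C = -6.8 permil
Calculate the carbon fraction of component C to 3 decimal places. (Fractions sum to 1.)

Let f_C and f_B be the unknown fractions; fractions sum to 1 so f_C + f_B = 0.602.
Mass balance: Σ fᵢ·δᵢ = δ_bulk ⇒ f_C·(-51.0) + f_B·(-67.8) = -44.7 − (-9.656) = -35.044
Substitute f_B = 0.602 − f_C:
f_C·(-51.0 − -67.8) = -35.044 − 0.602×(-67.8) = 5.772
f_C = 5.772 / 16.8 = 0.3436

0.344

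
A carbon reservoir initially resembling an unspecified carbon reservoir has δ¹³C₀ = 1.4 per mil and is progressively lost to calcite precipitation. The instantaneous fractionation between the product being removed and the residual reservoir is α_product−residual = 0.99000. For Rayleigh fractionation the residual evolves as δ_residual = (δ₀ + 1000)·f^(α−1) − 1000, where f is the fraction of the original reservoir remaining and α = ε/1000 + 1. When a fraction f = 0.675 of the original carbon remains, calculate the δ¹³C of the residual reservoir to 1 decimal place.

5.3 per mil

Rayleigh residual: δ_res = (δ₀ + 1000)·f^(α−1) − 1000
α − 1 = -0.01000
f^(α−1) = 0.675^(-0.01000) = 1.003938
δ_res = (1.4 + 1000) × 1.003938 − 1000 = 1005.344 − 1000 = 5.34 per mil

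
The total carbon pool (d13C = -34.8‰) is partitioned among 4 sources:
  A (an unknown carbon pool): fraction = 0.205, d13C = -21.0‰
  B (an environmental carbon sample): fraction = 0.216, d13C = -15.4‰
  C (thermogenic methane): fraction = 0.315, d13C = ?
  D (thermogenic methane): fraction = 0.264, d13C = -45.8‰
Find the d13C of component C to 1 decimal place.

-47.9‰

Isotope mass balance: δ_bulk = Σ fᵢ·δᵢ.
-34.8 = 0.205×(-21.0) + 0.216×(-15.4) + 0.315×δ_C + 0.264×(-45.8)
0.315·δ_C = -34.8 − (-19.723) = -15.077
δ_C = -15.077 / 0.315 = -47.86‰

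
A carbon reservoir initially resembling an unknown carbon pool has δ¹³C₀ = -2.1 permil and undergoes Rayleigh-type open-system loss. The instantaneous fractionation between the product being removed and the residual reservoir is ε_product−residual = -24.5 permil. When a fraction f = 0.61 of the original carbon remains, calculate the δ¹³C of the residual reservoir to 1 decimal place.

Rayleigh residual: δ_res = (δ₀ + 1000)·f^(α−1) − 1000
α = ε/1000 + 1 = 0.97550, so α − 1 = -0.02450
f^(α−1) = 0.61^(-0.02450) = 1.012184
δ_res = (-2.1 + 1000) × 1.012184 − 1000 = 1010.058 − 1000 = 10.06 permil

10.1 permil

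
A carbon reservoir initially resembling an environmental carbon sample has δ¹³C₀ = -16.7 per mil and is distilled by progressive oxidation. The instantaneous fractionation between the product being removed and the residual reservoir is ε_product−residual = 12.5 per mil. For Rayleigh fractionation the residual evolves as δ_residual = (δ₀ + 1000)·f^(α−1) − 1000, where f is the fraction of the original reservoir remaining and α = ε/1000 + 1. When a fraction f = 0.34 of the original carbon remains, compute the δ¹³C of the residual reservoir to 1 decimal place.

Rayleigh residual: δ_res = (δ₀ + 1000)·f^(α−1) − 1000
α = ε/1000 + 1 = 1.01250, so α − 1 = 0.01250
f^(α−1) = 0.34^(0.01250) = 0.986605
δ_res = (-16.7 + 1000) × 0.986605 − 1000 = 970.129 − 1000 = -29.87 per mil

-29.9 per mil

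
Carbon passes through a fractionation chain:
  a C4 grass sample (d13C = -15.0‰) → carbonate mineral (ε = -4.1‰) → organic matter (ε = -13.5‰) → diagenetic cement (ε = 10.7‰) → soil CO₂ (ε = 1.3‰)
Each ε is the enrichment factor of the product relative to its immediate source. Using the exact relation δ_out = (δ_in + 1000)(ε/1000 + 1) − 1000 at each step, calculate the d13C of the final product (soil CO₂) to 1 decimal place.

step 1: δ = (-15.00 + 1000)·(-4.1/1000 + 1) − 1000 = -19.04‰
step 2: δ = (-19.04 + 1000)·(-13.5/1000 + 1) − 1000 = -32.28‰
step 3: δ = (-32.28 + 1000)·(10.7/1000 + 1) − 1000 = -21.93‰
step 4: δ = (-21.93 + 1000)·(1.3/1000 + 1) − 1000 = -20.66‰

-20.7‰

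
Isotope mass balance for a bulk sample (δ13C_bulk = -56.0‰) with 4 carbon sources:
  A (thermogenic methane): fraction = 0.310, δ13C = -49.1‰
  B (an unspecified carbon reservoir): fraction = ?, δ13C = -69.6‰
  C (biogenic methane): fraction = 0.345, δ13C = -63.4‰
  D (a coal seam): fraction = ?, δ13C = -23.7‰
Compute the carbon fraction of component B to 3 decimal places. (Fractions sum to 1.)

0.234

Let f_B and f_D be the unknown fractions; fractions sum to 1 so f_B + f_D = 0.345.
Mass balance: Σ fᵢ·δᵢ = δ_bulk ⇒ f_B·(-69.6) + f_D·(-23.7) = -56.0 − (-37.094) = -18.906
Substitute f_D = 0.345 − f_B:
f_B·(-69.6 − -23.7) = -18.906 − 0.345×(-23.7) = -10.730
f_B = -10.730 / -45.9 = 0.2338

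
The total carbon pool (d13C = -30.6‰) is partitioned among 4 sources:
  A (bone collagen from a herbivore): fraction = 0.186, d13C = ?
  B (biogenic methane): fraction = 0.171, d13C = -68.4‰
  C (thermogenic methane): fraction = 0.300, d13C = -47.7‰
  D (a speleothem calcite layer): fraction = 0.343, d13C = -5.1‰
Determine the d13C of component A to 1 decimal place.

-15.3‰

Isotope mass balance: δ_bulk = Σ fᵢ·δᵢ.
-30.6 = 0.186×δ_A + 0.171×(-68.4) + 0.300×(-47.7) + 0.343×(-5.1)
0.186·δ_A = -30.6 − (-27.756) = -2.844
δ_A = -2.844 / 0.186 = -15.29‰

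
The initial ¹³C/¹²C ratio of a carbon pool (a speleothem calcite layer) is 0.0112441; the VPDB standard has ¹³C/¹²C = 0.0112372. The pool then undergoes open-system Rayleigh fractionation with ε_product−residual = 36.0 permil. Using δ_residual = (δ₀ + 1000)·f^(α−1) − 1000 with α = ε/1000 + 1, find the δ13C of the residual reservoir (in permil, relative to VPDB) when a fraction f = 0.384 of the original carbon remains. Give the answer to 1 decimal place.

-33.3 permil

δ₀ = (0.0112441/0.0112372 − 1)×1000 = (1.000614 − 1)×1000 = 0.614 permil
α − 1 = ε/1000 = 0.0360
f^(α−1) = 0.384^(0.0360) = 0.966131
δ_res = (0.614 + 1000) × 0.966131 − 1000 = 966.724 − 1000 = -33.28 permil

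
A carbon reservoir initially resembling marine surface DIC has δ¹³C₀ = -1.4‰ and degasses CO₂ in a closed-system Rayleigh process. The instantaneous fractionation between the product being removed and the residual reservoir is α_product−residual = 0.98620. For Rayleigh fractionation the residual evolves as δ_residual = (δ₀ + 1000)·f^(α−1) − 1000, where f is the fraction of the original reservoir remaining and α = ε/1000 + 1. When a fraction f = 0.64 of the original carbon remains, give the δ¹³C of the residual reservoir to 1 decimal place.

4.8‰

Rayleigh residual: δ_res = (δ₀ + 1000)·f^(α−1) − 1000
α − 1 = -0.01380
f^(α−1) = 0.64^(-0.01380) = 1.006178
δ_res = (-1.4 + 1000) × 1.006178 − 1000 = 1004.769 − 1000 = 4.77‰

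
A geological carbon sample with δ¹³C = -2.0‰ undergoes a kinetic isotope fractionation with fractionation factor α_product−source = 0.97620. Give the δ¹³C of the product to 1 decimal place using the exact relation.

δ_product = (δ_source + 1000)·α − 1000
δ_product = (-2.0 + 1000) × 0.97620 − 1000
δ_product = 974.248 − 1000 = -25.75‰

-25.8‰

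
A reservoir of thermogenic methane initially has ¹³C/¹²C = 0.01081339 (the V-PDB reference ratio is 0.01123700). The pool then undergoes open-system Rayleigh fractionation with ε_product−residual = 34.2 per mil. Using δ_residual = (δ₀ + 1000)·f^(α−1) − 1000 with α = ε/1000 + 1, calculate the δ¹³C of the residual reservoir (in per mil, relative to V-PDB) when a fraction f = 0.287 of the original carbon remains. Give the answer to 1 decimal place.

δ₀ = (0.01081339/0.01123700 − 1)×1000 = (0.962302 − 1)×1000 = -37.698 per mil
α − 1 = ε/1000 = 0.0342
f^(α−1) = 0.287^(0.0342) = 0.958207
δ_res = (-37.698 + 1000) × 0.958207 − 1000 = 922.085 − 1000 = -77.91 per mil

-77.9 per mil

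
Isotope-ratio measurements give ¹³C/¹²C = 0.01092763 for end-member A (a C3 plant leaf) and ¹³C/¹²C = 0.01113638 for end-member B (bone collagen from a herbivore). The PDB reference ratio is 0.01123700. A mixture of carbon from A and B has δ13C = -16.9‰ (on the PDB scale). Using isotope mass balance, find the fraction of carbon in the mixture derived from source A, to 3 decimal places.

δ_A = (0.01092763/0.01123700 − 1)×1000 = (0.972469 − 1)×1000 = -27.531‰
δ_B = (0.01113638/0.01123700 − 1)×1000 = (0.991046 − 1)×1000 = -8.954‰
f_A = (δ_mix − δ_B)/(δ_A − δ_B) = (-16.9 − (-8.954))/(-27.531 − (-8.954))
f_A = -7.946 / -18.577 = 0.4277

0.428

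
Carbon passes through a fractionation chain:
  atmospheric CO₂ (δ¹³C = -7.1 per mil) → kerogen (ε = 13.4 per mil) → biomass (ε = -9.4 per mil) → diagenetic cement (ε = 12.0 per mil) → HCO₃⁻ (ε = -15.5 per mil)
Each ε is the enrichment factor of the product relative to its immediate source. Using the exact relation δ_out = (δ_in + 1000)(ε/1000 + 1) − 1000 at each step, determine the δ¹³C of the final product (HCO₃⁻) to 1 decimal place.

-6.9 per mil

step 1: δ = (-7.10 + 1000)·(13.4/1000 + 1) − 1000 = 6.20 per mil
step 2: δ = (6.20 + 1000)·(-9.4/1000 + 1) − 1000 = -3.25 per mil
step 3: δ = (-3.25 + 1000)·(12.0/1000 + 1) − 1000 = 8.71 per mil
step 4: δ = (8.71 + 1000)·(-15.5/1000 + 1) − 1000 = -6.93 per mil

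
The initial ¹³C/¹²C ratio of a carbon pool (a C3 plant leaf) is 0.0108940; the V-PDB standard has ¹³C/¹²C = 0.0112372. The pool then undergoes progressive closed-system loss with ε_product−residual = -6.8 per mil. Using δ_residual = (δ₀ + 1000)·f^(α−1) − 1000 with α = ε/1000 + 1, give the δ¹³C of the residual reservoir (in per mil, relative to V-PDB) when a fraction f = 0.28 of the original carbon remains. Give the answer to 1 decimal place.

-22.1 per mil

δ₀ = (0.0108940/0.0112372 − 1)×1000 = (0.969459 − 1)×1000 = -30.541 per mil
α − 1 = ε/1000 = -0.0068
f^(α−1) = 0.28^(-0.0068) = 1.008694
δ_res = (-30.541 + 1000) × 1.008694 − 1000 = 977.887 − 1000 = -22.11 per mil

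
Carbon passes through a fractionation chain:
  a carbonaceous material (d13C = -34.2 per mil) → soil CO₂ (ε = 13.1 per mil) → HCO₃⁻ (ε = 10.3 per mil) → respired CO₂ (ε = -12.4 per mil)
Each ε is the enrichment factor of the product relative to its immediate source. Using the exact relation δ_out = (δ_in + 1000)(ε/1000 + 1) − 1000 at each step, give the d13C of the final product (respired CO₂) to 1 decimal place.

step 1: δ = (-34.20 + 1000)·(13.1/1000 + 1) − 1000 = -21.55 per mil
step 2: δ = (-21.55 + 1000)·(10.3/1000 + 1) − 1000 = -11.47 per mil
step 3: δ = (-11.47 + 1000)·(-12.4/1000 + 1) − 1000 = -23.73 per mil

-23.7 per mil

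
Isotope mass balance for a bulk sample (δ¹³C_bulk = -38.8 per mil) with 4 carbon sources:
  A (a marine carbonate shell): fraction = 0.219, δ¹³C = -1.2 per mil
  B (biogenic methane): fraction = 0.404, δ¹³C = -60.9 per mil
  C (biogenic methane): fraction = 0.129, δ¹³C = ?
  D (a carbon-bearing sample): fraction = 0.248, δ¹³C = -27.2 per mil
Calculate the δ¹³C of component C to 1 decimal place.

-55.7 per mil

Isotope mass balance: δ_bulk = Σ fᵢ·δᵢ.
-38.8 = 0.219×(-1.2) + 0.404×(-60.9) + 0.129×δ_C + 0.248×(-27.2)
0.129·δ_C = -38.8 − (-31.612) = -7.188
δ_C = -7.188 / 0.129 = -55.72 per mil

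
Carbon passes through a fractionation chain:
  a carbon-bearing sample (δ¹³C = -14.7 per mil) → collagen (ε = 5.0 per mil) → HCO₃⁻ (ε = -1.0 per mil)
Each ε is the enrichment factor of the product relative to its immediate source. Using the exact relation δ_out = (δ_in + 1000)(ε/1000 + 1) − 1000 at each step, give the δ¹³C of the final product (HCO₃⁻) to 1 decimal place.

-10.8 per mil

step 1: δ = (-14.70 + 1000)·(5.0/1000 + 1) − 1000 = -9.77 per mil
step 2: δ = (-9.77 + 1000)·(-1.0/1000 + 1) − 1000 = -10.76 per mil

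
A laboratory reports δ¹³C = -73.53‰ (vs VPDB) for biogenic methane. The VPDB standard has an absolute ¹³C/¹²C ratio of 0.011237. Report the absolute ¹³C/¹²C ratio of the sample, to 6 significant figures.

0.0104107

R_sample = R_standard × (δ¹³C/1000 + 1)
R_sample = 0.011237 × (-73.53/1000 + 1) = 0.011237 × 0.926470
R_sample = 0.0104107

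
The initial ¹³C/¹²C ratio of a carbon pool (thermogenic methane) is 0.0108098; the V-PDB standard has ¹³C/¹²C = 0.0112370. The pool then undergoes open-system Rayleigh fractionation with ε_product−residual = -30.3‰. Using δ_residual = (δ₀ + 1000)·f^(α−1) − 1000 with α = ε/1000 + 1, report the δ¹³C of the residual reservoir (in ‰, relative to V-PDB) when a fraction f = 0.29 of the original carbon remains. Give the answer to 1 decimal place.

δ₀ = (0.0108098/0.0112370 − 1)×1000 = (0.961983 − 1)×1000 = -38.017‰
α − 1 = ε/1000 = -0.0303
f^(α−1) = 0.29^(-0.0303) = 1.038220
δ_res = (-38.017 + 1000) × 1.038220 − 1000 = 998.750 − 1000 = -1.25‰

-1.3‰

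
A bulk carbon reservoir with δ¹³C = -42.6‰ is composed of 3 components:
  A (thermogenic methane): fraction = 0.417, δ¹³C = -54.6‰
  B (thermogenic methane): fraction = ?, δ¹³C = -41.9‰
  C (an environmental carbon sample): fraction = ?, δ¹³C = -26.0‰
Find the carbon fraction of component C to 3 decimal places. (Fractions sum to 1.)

Let f_C and f_B be the unknown fractions; fractions sum to 1 so f_C + f_B = 0.583.
Mass balance: Σ fᵢ·δᵢ = δ_bulk ⇒ f_C·(-26.0) + f_B·(-41.9) = -42.6 − (-22.768) = -19.832
Substitute f_B = 0.583 − f_C:
f_C·(-26.0 − -41.9) = -19.832 − 0.583×(-41.9) = 4.596
f_C = 4.596 / 15.9 = 0.2891

0.289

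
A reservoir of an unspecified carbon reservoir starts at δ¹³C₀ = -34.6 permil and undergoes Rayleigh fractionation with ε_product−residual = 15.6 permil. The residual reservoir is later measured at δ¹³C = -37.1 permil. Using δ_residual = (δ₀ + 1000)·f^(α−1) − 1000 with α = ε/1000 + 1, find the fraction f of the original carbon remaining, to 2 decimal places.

α − 1 = ε/1000 = 0.0156
(δ_res + 1000)/(δ₀ + 1000) = (-37.1 + 1000)/(-34.6 + 1000) = 962.9/965.4 = 0.997410
f = 0.997410^(1/0.0156) = exp(ln(0.997410)/0.0156) = exp(-0.00259/0.0156)
f = exp(-0.1662) = 0.8469

0.85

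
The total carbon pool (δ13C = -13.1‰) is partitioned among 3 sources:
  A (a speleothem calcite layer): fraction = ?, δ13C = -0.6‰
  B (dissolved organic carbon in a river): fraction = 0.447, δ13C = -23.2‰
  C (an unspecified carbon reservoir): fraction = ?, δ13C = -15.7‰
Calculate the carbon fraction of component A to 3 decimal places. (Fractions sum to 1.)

Let f_A and f_C be the unknown fractions; fractions sum to 1 so f_A + f_C = 0.553.
Mass balance: Σ fᵢ·δᵢ = δ_bulk ⇒ f_A·(-0.6) + f_C·(-15.7) = -13.1 − (-10.370) = -2.730
Substitute f_C = 0.553 − f_A:
f_A·(-0.6 − -15.7) = -2.730 − 0.553×(-15.7) = 5.953
f_A = 5.953 / 15.1 = 0.3942

0.394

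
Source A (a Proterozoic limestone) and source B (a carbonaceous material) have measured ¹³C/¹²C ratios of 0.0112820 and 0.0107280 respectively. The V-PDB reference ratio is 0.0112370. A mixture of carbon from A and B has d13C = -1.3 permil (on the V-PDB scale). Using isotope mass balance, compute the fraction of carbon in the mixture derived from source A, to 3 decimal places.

δ_A = (0.0112820/0.0112370 − 1)×1000 = (1.004005 − 1)×1000 = 4.005 permil
δ_B = (0.0107280/0.0112370 − 1)×1000 = (0.954703 − 1)×1000 = -45.297 permil
f_A = (δ_mix − δ_B)/(δ_A − δ_B) = (-1.3 − (-45.297))/(4.005 − (-45.297))
f_A = 43.997 / 49.301 = 0.8924

0.892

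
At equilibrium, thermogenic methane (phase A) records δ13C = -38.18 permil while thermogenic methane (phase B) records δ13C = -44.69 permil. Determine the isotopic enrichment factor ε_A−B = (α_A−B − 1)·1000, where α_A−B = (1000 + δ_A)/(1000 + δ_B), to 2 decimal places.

6.81 permil

α_A−B = (1000 + -38.18) / (1000 + -44.69) = 961.82 / 955.31 = 1.006815
ε_A−B = (1.006815 − 1) × 1000 = 6.815 permil
(The approximation ε ≈ δ_A − δ_B would give 6.51 permil.)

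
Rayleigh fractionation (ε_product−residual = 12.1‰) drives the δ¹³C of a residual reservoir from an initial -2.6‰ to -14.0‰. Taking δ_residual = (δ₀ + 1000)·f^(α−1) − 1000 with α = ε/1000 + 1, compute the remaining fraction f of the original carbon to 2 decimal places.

α − 1 = ε/1000 = 0.0121
(δ_res + 1000)/(δ₀ + 1000) = (-14.0 + 1000)/(-2.6 + 1000) = 986.0/997.4 = 0.988570
f = 0.988570^(1/0.0121) = exp(ln(0.988570)/0.0121) = exp(-0.01150/0.0121)
f = exp(-0.9500) = 0.3867

0.39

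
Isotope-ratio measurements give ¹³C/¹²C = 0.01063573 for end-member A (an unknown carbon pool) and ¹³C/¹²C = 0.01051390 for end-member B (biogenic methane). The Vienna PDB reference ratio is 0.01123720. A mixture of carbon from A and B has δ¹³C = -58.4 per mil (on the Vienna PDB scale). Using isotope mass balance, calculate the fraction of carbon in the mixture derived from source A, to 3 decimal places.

0.550

δ_A = (0.01063573/0.01123720 − 1)×1000 = (0.946475 − 1)×1000 = -53.525 per mil
δ_B = (0.01051390/0.01123720 − 1)×1000 = (0.935633 − 1)×1000 = -64.367 per mil
f_A = (δ_mix − δ_B)/(δ_A − δ_B) = (-58.4 − (-64.367))/(-53.525 − (-64.367))
f_A = 5.967 / 10.842 = 0.5503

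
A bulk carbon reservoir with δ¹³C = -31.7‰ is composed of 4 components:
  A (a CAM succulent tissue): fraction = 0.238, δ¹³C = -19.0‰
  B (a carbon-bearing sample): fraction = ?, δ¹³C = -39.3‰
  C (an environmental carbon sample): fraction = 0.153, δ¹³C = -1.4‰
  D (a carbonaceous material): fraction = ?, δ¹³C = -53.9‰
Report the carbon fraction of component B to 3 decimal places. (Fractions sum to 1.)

0.401

Let f_B and f_D be the unknown fractions; fractions sum to 1 so f_B + f_D = 0.609.
Mass balance: Σ fᵢ·δᵢ = δ_bulk ⇒ f_B·(-39.3) + f_D·(-53.9) = -31.7 − (-4.736) = -26.964
Substitute f_D = 0.609 − f_B:
f_B·(-39.3 − -53.9) = -26.964 − 0.609×(-53.9) = 5.861
f_B = 5.861 / 14.6 = 0.4015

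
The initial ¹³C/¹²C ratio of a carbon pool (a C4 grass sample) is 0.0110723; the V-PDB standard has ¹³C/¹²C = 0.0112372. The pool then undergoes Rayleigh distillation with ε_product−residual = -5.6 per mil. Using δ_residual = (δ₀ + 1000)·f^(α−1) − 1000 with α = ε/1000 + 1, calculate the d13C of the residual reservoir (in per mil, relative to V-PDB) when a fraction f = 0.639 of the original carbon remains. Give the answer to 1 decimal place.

δ₀ = (0.0110723/0.0112372 − 1)×1000 = (0.985326 − 1)×1000 = -14.674 per mil
α − 1 = ε/1000 = -0.0056
f^(α−1) = 0.639^(-0.0056) = 1.002511
δ_res = (-14.674 + 1000) × 1.002511 − 1000 = 987.800 − 1000 = -12.20 per mil

-12.2 per mil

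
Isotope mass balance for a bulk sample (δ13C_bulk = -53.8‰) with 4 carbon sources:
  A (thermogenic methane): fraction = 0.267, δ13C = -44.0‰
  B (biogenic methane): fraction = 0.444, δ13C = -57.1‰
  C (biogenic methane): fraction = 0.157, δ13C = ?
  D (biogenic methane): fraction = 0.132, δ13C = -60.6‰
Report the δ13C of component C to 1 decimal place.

Isotope mass balance: δ_bulk = Σ fᵢ·δᵢ.
-53.8 = 0.267×(-44.0) + 0.444×(-57.1) + 0.157×δ_C + 0.132×(-60.6)
0.157·δ_C = -53.8 − (-45.100) = -8.700
δ_C = -8.700 / 0.157 = -55.42‰

-55.4‰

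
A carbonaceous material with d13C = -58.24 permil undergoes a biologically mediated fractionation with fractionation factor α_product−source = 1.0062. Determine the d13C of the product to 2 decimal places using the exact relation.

-52.40 permil

δ_product = (δ_source + 1000)·α − 1000
δ_product = (-58.24 + 1000) × 1.0062 − 1000
δ_product = 947.599 − 1000 = -52.401 permil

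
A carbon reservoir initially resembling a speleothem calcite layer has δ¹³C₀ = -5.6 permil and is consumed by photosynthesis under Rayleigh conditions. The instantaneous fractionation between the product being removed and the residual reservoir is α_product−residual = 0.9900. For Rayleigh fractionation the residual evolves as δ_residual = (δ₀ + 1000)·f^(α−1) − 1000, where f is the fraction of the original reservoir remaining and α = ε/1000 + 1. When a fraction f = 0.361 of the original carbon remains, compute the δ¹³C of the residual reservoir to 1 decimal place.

Rayleigh residual: δ_res = (δ₀ + 1000)·f^(α−1) − 1000
α − 1 = -0.01000
f^(α−1) = 0.361^(-0.01000) = 1.010241
δ_res = (-5.6 + 1000) × 1.010241 − 1000 = 1004.584 − 1000 = 4.58 permil

4.6 permil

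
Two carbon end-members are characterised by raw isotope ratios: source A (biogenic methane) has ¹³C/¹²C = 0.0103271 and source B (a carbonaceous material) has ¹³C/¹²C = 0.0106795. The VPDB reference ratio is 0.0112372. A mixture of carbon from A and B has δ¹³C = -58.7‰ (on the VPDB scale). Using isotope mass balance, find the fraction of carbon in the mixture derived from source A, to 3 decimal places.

δ_A = (0.0103271/0.0112372 − 1)×1000 = (0.919010 − 1)×1000 = -80.990‰
δ_B = (0.0106795/0.0112372 − 1)×1000 = (0.950370 − 1)×1000 = -49.630‰
f_A = (δ_mix − δ_B)/(δ_A − δ_B) = (-58.7 − (-49.630))/(-80.990 − (-49.630))
f_A = -9.070 / -31.360 = 0.2892

0.289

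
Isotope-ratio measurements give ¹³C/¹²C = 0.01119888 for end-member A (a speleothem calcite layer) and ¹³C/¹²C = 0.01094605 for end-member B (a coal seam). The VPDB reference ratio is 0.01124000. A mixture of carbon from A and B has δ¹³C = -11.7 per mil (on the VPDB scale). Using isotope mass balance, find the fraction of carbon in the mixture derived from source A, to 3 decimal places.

δ_A = (0.01119888/0.01124000 − 1)×1000 = (0.996342 − 1)×1000 = -3.658 per mil
δ_B = (0.01094605/0.01124000 − 1)×1000 = (0.973848 − 1)×1000 = -26.152 per mil
f_A = (δ_mix − δ_B)/(δ_A − δ_B) = (-11.7 − (-26.152))/(-3.658 − (-26.152))
f_A = 14.452 / 22.494 = 0.6425

0.642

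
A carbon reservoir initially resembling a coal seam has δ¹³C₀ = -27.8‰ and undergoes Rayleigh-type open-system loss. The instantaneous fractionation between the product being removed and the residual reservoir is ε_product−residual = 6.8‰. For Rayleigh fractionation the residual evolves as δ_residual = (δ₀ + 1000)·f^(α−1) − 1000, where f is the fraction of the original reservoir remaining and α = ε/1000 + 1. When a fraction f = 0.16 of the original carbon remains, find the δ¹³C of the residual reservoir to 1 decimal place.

-39.8‰

Rayleigh residual: δ_res = (δ₀ + 1000)·f^(α−1) − 1000
α = ε/1000 + 1 = 1.00680, so α − 1 = 0.00680
f^(α−1) = 0.16^(0.00680) = 0.987616
δ_res = (-27.8 + 1000) × 0.987616 − 1000 = 960.160 − 1000 = -39.84‰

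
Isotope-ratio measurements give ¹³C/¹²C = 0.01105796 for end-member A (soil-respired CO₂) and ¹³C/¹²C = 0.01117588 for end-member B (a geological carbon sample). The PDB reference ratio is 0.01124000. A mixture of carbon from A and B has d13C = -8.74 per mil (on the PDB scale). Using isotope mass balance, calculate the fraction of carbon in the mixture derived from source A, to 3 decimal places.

0.289

δ_A = (0.01105796/0.01124000 − 1)×1000 = (0.983804 − 1)×1000 = -16.196 per mil
δ_B = (0.01117588/0.01124000 − 1)×1000 = (0.994295 − 1)×1000 = -5.705 per mil
f_A = (δ_mix − δ_B)/(δ_A − δ_B) = (-8.74 − (-5.705))/(-16.196 − (-5.705))
f_A = -3.035 / -10.491 = 0.2893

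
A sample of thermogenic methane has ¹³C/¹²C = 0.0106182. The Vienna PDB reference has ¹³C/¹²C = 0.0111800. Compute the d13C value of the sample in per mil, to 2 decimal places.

-50.25 per mil

d13C = (R_sample / R_standard − 1) × 1000
R_sample / R_standard = 0.0106182 / 0.0111800 = 0.949750
d13C = (0.949750 − 1) × 1000 = -50.250 per mil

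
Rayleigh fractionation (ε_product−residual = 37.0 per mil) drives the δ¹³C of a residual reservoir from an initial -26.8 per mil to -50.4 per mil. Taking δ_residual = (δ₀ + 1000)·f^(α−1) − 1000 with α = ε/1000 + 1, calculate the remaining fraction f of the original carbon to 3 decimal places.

α − 1 = ε/1000 = 0.0370
(δ_res + 1000)/(δ₀ + 1000) = (-50.4 + 1000)/(-26.8 + 1000) = 949.6/973.2 = 0.975750
f = 0.975750^(1/0.0370) = exp(ln(0.975750)/0.0370) = exp(-0.02455/0.0370)
f = exp(-0.6635) = 0.5151

0.515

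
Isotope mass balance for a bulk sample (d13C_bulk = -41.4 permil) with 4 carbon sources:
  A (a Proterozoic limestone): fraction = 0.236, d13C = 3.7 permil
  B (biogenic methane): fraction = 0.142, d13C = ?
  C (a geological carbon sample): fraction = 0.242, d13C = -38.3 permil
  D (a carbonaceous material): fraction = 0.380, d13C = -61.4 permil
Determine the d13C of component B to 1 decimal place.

-68.1 permil

Isotope mass balance: δ_bulk = Σ fᵢ·δᵢ.
-41.4 = 0.236×(3.7) + 0.142×δ_B + 0.242×(-38.3) + 0.380×(-61.4)
0.142·δ_B = -41.4 − (-31.727) = -9.673
δ_B = -9.673 / 0.142 = -68.12 permil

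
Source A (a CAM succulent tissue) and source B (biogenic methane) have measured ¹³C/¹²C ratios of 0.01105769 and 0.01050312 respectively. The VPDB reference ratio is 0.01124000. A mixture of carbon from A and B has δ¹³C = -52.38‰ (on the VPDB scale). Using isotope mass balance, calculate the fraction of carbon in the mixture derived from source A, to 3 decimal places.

δ_A = (0.01105769/0.01124000 − 1)×1000 = (0.983780 − 1)×1000 = -16.220‰
δ_B = (0.01050312/0.01124000 − 1)×1000 = (0.934441 − 1)×1000 = -65.559‰
f_A = (δ_mix − δ_B)/(δ_A − δ_B) = (-52.38 − (-65.559))/(-16.220 − (-65.559))
f_A = 13.179 / 49.339 = 0.2671

0.267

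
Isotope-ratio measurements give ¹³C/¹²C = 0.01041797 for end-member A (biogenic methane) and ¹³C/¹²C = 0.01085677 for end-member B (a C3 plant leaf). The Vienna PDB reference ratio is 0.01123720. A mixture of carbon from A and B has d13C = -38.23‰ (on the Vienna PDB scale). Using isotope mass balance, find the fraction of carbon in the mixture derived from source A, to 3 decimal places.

0.112

δ_A = (0.01041797/0.01123720 − 1)×1000 = (0.927097 − 1)×1000 = -72.903‰
δ_B = (0.01085677/0.01123720 − 1)×1000 = (0.966145 − 1)×1000 = -33.855‰
f_A = (δ_mix − δ_B)/(δ_A − δ_B) = (-38.23 − (-33.855))/(-72.903 − (-33.855))
f_A = -4.375 / -39.049 = 0.1121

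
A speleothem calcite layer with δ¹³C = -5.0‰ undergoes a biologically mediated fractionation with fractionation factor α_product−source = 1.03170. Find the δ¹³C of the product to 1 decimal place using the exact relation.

δ_product = (δ_source + 1000)·α − 1000
δ_product = (-5.0 + 1000) × 1.03170 − 1000
δ_product = 1026.542 − 1000 = 26.54‰

26.5‰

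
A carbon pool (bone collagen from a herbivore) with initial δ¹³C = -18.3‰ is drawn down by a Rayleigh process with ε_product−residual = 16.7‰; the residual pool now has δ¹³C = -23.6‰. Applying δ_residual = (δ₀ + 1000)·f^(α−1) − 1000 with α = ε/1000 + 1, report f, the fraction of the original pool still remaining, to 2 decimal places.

0.72

α − 1 = ε/1000 = 0.0167
(δ_res + 1000)/(δ₀ + 1000) = (-23.6 + 1000)/(-18.3 + 1000) = 976.4/981.7 = 0.994601
f = 0.994601^(1/0.0167) = exp(ln(0.994601)/0.0167) = exp(-0.00541/0.0167)
f = exp(-0.3242) = 0.7231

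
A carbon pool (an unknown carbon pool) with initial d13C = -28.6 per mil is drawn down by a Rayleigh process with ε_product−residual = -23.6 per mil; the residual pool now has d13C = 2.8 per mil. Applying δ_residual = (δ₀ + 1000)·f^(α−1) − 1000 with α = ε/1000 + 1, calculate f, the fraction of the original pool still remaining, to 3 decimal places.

α − 1 = ε/1000 = -0.0236
(δ_res + 1000)/(δ₀ + 1000) = (2.8 + 1000)/(-28.6 + 1000) = 1002.8/971.4 = 1.032324
f = 1.032324^(1/-0.0236) = exp(ln(1.032324)/-0.0236) = exp(0.03181/-0.0236)
f = exp(-1.3480) = 0.2598

0.260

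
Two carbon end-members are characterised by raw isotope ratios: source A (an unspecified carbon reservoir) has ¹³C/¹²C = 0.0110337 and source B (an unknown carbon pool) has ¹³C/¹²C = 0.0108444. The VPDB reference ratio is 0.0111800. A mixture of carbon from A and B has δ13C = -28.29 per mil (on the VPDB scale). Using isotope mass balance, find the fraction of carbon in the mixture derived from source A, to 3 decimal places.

0.102

δ_A = (0.0110337/0.0111800 − 1)×1000 = (0.986914 − 1)×1000 = -13.086 per mil
δ_B = (0.0108444/0.0111800 − 1)×1000 = (0.969982 − 1)×1000 = -30.018 per mil
f_A = (δ_mix − δ_B)/(δ_A − δ_B) = (-28.29 − (-30.018))/(-13.086 − (-30.018))
f_A = 1.728 / 16.932 = 0.1020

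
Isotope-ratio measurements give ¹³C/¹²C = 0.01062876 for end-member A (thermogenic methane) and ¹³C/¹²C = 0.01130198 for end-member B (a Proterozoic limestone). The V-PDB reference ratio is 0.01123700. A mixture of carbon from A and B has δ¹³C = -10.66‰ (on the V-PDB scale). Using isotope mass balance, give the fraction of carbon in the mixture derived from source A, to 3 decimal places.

0.274

δ_A = (0.01062876/0.01123700 − 1)×1000 = (0.945872 − 1)×1000 = -54.128‰
δ_B = (0.01130198/0.01123700 − 1)×1000 = (1.005783 − 1)×1000 = 5.783‰
f_A = (δ_mix − δ_B)/(δ_A − δ_B) = (-10.66 − (5.783))/(-54.128 − (5.783))
f_A = -16.443 / -59.911 = 0.2745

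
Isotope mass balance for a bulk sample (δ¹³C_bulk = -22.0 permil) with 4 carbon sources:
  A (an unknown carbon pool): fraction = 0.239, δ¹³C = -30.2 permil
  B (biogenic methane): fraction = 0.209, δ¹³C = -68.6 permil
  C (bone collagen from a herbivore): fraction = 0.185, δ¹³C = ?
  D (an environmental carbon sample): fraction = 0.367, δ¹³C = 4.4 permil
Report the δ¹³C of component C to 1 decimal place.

Isotope mass balance: δ_bulk = Σ fᵢ·δᵢ.
-22.0 = 0.239×(-30.2) + 0.209×(-68.6) + 0.185×δ_C + 0.367×(4.4)
0.185·δ_C = -22.0 − (-19.940) = -2.060
δ_C = -2.060 / 0.185 = -11.13 permil

-11.1 permil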